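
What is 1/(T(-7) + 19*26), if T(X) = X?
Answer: 1/487 ≈ 0.0020534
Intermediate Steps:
1/(T(-7) + 19*26) = 1/(-7 + 19*26) = 1/(-7 + 494) = 1/487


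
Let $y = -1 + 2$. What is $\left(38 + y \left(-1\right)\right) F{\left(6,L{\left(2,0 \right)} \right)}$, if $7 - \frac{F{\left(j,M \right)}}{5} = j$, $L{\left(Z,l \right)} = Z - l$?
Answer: $185$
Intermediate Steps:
$y = 1$
$F{\left(j,M \right)} = 35 - 5 j$
$\left(38 + y \left(-1\right)\right) F{\left(6,L{\left(2,0 \right)} \right)} = \left(38 + 1 \left(-1\right)\right) \left(35 - 30\right) = \left(38 - 1\right) \left(35 - 30\right) = 37 \cdot 5 = 185$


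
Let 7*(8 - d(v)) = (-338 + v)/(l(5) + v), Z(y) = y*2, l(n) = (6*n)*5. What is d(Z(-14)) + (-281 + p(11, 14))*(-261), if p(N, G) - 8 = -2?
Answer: 502484/7 ≈ 71783.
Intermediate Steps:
p(N, G) = 6 (p(N, G) = 8 - 2 = 6)
l(n) = 30*n
Z(y) = 2*y
d(v) = 8 - (-338 + v)/(7*(150 + v)) (d(v) = 8 - (-338 + v)/(7*(30*5 + v)) = 8 - (-338 + v)/(7*(150 + v)))
d(Z(-14)) + (-281 + p(11, 14))*(-261) = (8738 + 55*(2*(-14)))/(7*(150 + 2*(-14))) + (-281 + 6)*(-261) = (8738 + 55*(-28))/(7*(150 - 28)) - 275*(-261) = (⅐)*(8738 - 1540)/122 + 71775 = (⅐)*(1/122)*7198 + 71775 = 59/7 + 71775 = 502484/7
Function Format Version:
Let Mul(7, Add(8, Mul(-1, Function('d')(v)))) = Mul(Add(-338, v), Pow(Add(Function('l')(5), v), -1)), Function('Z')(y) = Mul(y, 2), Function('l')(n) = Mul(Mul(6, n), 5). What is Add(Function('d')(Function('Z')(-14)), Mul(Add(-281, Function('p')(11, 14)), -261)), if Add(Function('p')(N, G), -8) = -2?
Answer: Rational(502484, 7) ≈ 71783.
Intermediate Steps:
Function('p')(N, G) = 6 (Function('p')(N, G) = Add(8, -2) = 6)
Function('l')(n) = Mul(30, n)
Function('Z')(y) = Mul(2, y)
Function('d')(v) = Add(8, Mul(Rational(-1, 7), Pow(Add(150, v), -1), Add(-338, v))) (Function('d')(v) = Add(8, Mul(Rational(-1, 7), Mul(Add(-338, v), Pow(Add(Mul(30, 5), v), -1)))) = Add(8, Mul(Rational(-1, 7), Mul(Add(-338, v), Pow(Add(150, v), -1)))) = Add(8, Mul(Rational(-1, 7), Mul(Pow(Add(150, v), -1), Add(-338, v)))) = Add(8, Mul(Rational(-1, 7), Pow(Add(150, v), -1), Add(-338, v))))
Add(Function('d')(Function('Z')(-14)), Mul(Add(-281, Function('p')(11, 14)), -261)) = Add(Mul(Rational(1, 7), Pow(Add(150, Mul(2, -14)), -1), Add(8738, Mul(55, Mul(2, -14)))), Mul(Add(-281, 6), -261)) = Add(Mul(Rational(1, 7), Pow(Add(150, -28), -1), Add(8738, Mul(55, -28))), Mul(-275, -261)) = Add(Mul(Rational(1, 7), Pow(122, -1), Add(8738, -1540)), 71775) = Add(Mul(Rational(1, 7), Rational(1, 122), 7198), 71775) = Add(Rational(59, 7), 71775) = Rational(502484, 7)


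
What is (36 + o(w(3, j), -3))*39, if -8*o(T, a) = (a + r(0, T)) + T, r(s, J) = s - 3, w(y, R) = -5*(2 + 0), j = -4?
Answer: 1482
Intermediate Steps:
w(y, R) = -10 (w(y, R) = -5*2 = -10)
r(s, J) = -3 + s
o(T, a) = 3/8 - T/8 - a/8 (o(T, a) = -((a + (-3 + 0)) + T)/8 = -((a - 3) + T)/8 = -((-3 + a) + T)/8 = -(-3 + T + a)/8 = 3/8 - T/8 - a/8)
(36 + o(w(3, j), -3))*39 = (36 + (3/8 - 1/8*(-10) - 1/8*(-3)))*39 = (36 + (3/8 + 5/4 + 3/8))*39 = (36 + 2)*39 = 38*39 = 1482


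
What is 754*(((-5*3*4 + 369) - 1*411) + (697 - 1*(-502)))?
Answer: 827138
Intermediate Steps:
754*(((-5*3*4 + 369) - 1*411) + (697 - 1*(-502))) = 754*(((-15*4 + 369) - 411) + (697 + 502)) = 754*(((-60 + 369) - 411) + 1199) = 754*((309 - 411) + 1199) = 754*(-102 + 1199) = 754*1097 = 827138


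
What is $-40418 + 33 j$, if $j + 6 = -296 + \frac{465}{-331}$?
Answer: $- \frac{16692449}{331} \approx -50430.0$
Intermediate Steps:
$j = - \frac{100427}{331}$ ($j = -6 - \left(296 - \frac{465}{-331}\right) = -6 + \left(-296 + 465 \left(- \frac{1}{331}\right)\right) = -6 - \frac{98441}{331} = - \frac{100427}{331} \approx -303.4$)
$-40418 + 33 j = -40418 + 33 \left(- \frac{100427}{331}\right) = -40418 - \frac{3314091}{331} = - \frac{16692449}{331}$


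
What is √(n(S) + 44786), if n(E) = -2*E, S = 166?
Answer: √44454 ≈ 210.84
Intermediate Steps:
√(n(S) + 44786) = √(-2*166 + 44786) = √(-332 + 44786) = √44454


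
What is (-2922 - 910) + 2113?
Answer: -1719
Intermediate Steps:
(-2922 - 910) + 2113 = -3832 + 2113 = -1719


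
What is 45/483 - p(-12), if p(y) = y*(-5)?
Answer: -9645/161 ≈ -59.907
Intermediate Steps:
p(y) = -5*y
45/483 - p(-12) = 45/483 - (-5)*(-12) = 45*(1/483) - 1*60 = 15/161 - 60 = -9645/161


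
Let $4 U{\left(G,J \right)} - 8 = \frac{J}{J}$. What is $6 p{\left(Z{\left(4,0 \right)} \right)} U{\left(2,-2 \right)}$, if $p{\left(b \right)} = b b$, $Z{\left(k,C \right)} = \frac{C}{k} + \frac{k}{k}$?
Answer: $\frac{27}{2} \approx 13.5$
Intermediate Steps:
$Z{\left(k,C \right)} = 1 + \frac{C}{k}$ ($Z{\left(k,C \right)} = \frac{C}{k} + 1 = 1 + \frac{C}{k}$)
$U{\left(G,J \right)} = \frac{9}{4}$ ($U{\left(G,J \right)} = 2 + \frac{J \frac{1}{J}}{4} = 2 + \frac{1}{4} \cdot 1 = 2 + \frac{1}{4} = \frac{9}{4}$)
$p{\left(b \right)} = b^{2}$
$6 p{\left(Z{\left(4,0 \right)} \right)} U{\left(2,-2 \right)} = 6 \left(\frac{0 + 4}{4}\right)^{2} \cdot \frac{9}{4} = 6 \left(\frac{1}{4} \cdot 4\right)^{2} \cdot \frac{9}{4} = 6 \cdot 1^{2} \cdot \frac{9}{4} = 6 \cdot 1 \cdot \frac{9}{4} = 6 \cdot \frac{9}{4} = \frac{27}{2}$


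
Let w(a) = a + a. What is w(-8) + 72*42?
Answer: 3008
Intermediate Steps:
w(a) = 2*a
w(-8) + 72*42 = 2*(-8) + 72*42 = -16 + 3024 = 3008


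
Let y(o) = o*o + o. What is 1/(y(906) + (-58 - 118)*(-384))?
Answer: 1/889326 ≈ 1.1244e-6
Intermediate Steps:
y(o) = o + o² (y(o) = o² + o = o + o²)
1/(y(906) + (-58 - 118)*(-384)) = 1/(906*(1 + 906) + (-58 - 118)*(-384)) = 1/(906*907 - 176*(-384)) = 1/(821742 + 67584) = 1/889326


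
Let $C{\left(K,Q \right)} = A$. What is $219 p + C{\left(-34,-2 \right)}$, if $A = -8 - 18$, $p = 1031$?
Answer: $225763$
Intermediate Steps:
$A = -26$ ($A = -8 - 18 = -26$)
$C{\left(K,Q \right)} = -26$
$219 p + C{\left(-34,-2 \right)} = 219 \cdot 1031 - 26 = 225789 - 26 = 225763$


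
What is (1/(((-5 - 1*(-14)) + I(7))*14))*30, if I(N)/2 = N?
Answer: 15/161 ≈ 0.093168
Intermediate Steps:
I(N) = 2*N
(1/(((-5 - 1*(-14)) + I(7))*14))*30 = (1/(((-5 - 1*(-14)) + 2*7)*14))*30 = ((1/14)/((-5 + 14) + 14))*30 = ((1/14)/(9 + 14))*30 = ((1/14)/23)*30 = ((1/23)*(1/14))*30 = (1/322)*30 = 15/161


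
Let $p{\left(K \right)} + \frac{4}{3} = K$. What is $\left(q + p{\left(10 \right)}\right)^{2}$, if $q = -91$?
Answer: $\frac{61009}{9} \approx 6778.8$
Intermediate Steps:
$p{\left(K \right)} = - \frac{4}{3} + K$
$\left(q + p{\left(10 \right)}\right)^{2} = \left(-91 + \left(- \frac{4}{3} + 10\right)\right)^{2} = \left(-91 + \frac{26}{3}\right)^{2} = \left(- \frac{247}{3}\right)^{2} = \frac{61009}{9}$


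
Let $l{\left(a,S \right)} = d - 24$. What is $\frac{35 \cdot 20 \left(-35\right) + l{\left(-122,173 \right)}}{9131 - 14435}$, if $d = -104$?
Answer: $\frac{6157}{1326} \approx 4.6433$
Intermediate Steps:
$l{\left(a,S \right)} = -128$ ($l{\left(a,S \right)} = -104 - 24 = -128$)
$\frac{35 \cdot 20 \left(-35\right) + l{\left(-122,173 \right)}}{9131 - 14435} = \frac{35 \cdot 20 \left(-35\right) - 128}{9131 - 14435} = \frac{700 \left(-35\right) - 128}{-5304} = \left(-24500 - 128\right) \left(- \frac{1}{5304}\right) = \left(-24628\right) \left(- \frac{1}{5304}\right) = \frac{6157}{1326}$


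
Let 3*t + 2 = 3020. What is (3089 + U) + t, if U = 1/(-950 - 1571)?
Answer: 10323494/2521 ≈ 4095.0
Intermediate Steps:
t = 1006 (t = -2/3 + (1/3)*3020 = -2/3 + 3020/3 = 1006)
U = -1/2521 (U = 1/(-2521) = -1/2521 ≈ -0.00039667)
(3089 + U) + t = (3089 - 1/2521) + 1006 = 7787368/2521 + 1006 = 10323494/2521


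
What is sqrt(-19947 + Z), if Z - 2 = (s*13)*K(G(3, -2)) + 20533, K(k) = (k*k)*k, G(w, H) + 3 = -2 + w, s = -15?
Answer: 2*sqrt(537) ≈ 46.346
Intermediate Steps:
G(w, H) = -5 + w (G(w, H) = -3 + (-2 + w) = -5 + w)
K(k) = k**3 (K(k) = k**2*k = k**3)
Z = 22095 (Z = 2 + ((-15*13)*(-5 + 3)**3 + 20533) = 2 + (-195*(-2)**3 + 20533) = 2 + (-195*(-8) + 20533) = 2 + (1560 + 20533) = 2 + 22093 = 22095)
sqrt(-19947 + Z) = sqrt(-19947 + 22095) = sqrt(2148) = 2*sqrt(537)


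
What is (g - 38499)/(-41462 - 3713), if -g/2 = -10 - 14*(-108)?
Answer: 41503/45175 ≈ 0.91872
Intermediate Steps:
g = -3004 (g = -2*(-10 - 14*(-108)) = -2*(-10 + 1512) = -2*1502 = -3004)
(g - 38499)/(-41462 - 3713) = (-3004 - 38499)/(-41462 - 3713) = -41503/(-45175) = -41503*(-1/45175) = 41503/45175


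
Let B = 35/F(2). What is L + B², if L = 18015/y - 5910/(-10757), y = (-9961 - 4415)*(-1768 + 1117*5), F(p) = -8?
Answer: 89316128545/4536183872 ≈ 19.690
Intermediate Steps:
y = -54873192 (y = -14376*(-1768 + 5585) = -14376*3817 = -54873192)
B = -35/8 (B = 35/(-8) = 35*(-⅛) = -35/8 ≈ -4.3750)
L = 311341765/567022984 (L = 18015/(-54873192) - 5910/(-10757) = 18015*(-1/54873192) - 5910*(-1/10757) = -6005/18291064 + 5910/10757 = 311341765/567022984 ≈ 0.54908)
L + B² = 311341765/567022984 + (-35/8)² = 311341765/567022984 + 1225/64 = 89316128545/4536183872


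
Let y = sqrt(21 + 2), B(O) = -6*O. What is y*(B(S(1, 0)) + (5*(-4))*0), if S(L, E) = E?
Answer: 0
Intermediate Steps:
y = sqrt(23) ≈ 4.7958
y*(B(S(1, 0)) + (5*(-4))*0) = sqrt(23)*(-6*0 + (5*(-4))*0) = sqrt(23)*(0 - 20*0) = sqrt(23)*(0 + 0) = sqrt(23)*0 = 0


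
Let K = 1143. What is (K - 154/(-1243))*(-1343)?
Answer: -173479339/113 ≈ -1.5352e+6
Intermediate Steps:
(K - 154/(-1243))*(-1343) = (1143 - 154/(-1243))*(-1343) = (1143 - 154*(-1/1243))*(-1343) = (1143 + 14/113)*(-1343) = (129173/113)*(-1343) = -173479339/113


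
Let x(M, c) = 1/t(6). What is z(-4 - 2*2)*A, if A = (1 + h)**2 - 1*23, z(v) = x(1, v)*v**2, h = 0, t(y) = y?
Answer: -704/3 ≈ -234.67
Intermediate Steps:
x(M, c) = 1/6
z(v) = v**2/6
A = -22 (A = (1 + 0)**2 - 1*23 = 1**2 - 23 = 1 - 23 = -22)
z(-4 - 2*2)*A = ((-4 - 2*2)**2/6)*(-22) = ((-4 - 4)**2/6)*(-22) = ((1/6)*(-8)**2)*(-22) = ((1/6)*64)*(-22) = (32/3)*(-22) = -704/3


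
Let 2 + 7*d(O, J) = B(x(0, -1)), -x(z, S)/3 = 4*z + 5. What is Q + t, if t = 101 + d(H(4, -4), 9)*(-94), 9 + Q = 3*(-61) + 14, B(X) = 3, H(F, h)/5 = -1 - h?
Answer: -633/7 ≈ -90.429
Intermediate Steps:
x(z, S) = -15 - 12*z (x(z, S) = -3*(4*z + 5) = -3*(5 + 4*z) = -15 - 12*z)
H(F, h) = -5 - 5*h (H(F, h) = 5*(-1 - h) = -5 - 5*h)
d(O, J) = 1/7 (d(O, J) = -2/7 + (1/7)*3 = -2/7 + 3/7 = 1/7)
Q = -178 (Q = -9 + (3*(-61) + 14) = -9 + (-183 + 14) = -9 - 169 = -178)
t = 613/7 (t = 101 + (1/7)*(-94) = 101 - 94/7 = 613/7 ≈ 87.571)
Q + t = -178 + 613/7 = -633/7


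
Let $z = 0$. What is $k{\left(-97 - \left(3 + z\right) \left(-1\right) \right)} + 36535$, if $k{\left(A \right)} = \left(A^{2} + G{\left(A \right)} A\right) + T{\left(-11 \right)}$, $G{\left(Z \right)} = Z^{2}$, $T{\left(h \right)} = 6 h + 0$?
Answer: $-785279$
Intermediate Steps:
$T{\left(h \right)} = 6 h$
$k{\left(A \right)} = -66 + A^{2} + A^{3}$ ($k{\left(A \right)} = \left(A^{2} + A^{2} A\right) + 6 \left(-11\right) = \left(A^{2} + A^{3}\right) - 66 = -66 + A^{2} + A^{3}$)
$k{\left(-97 - \left(3 + z\right) \left(-1\right) \right)} + 36535 = \left(-66 + \left(-97 - \left(3 + 0\right) \left(-1\right)\right)^{2} + \left(-97 - \left(3 + 0\right) \left(-1\right)\right)^{3}\right) + 36535 = \left(-66 + \left(-97 - 3 \left(-1\right)\right)^{2} + \left(-97 - 3 \left(-1\right)\right)^{3}\right) + 36535 = \left(-66 + \left(-97 - -3\right)^{2} + \left(-97 - -3\right)^{3}\right) + 36535 = \left(-66 + \left(-97 + 3\right)^{2} + \left(-97 + 3\right)^{3}\right) + 36535 = \left(-66 + \left(-94\right)^{2} + \left(-94\right)^{3}\right) + 36535 = \left(-66 + 8836 - 830584\right) + 36535 = -821814 + 36535 = -785279$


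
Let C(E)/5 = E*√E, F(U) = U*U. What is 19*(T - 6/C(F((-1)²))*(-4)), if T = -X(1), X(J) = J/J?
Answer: 361/5 ≈ 72.200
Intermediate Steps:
X(J) = 1
F(U) = U²
C(E) = 5*E^(3/2) (C(E) = 5*(E*√E) = 5*E^(3/2))
T = -1 (T = -1*1 = -1)
19*(T - 6/C(F((-1)²))*(-4)) = 19*(-1 - 6/(5*(((-1)²)²)^(3/2))*(-4)) = 19*(-1 - 6/(5*(1²)^(3/2))*(-4)) = 19*(-1 - 6/(5*1^(3/2))*(-4)) = 19*(-1 - 6/(5*1)*(-4)) = 19*(-1 - 6/5*(-4)) = 19*(-1 + 24/5) = 19*(19/5) = 361/5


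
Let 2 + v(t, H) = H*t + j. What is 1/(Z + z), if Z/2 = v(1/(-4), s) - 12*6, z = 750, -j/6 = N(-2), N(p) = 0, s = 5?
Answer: 2/1199 ≈ 0.0016681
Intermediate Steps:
j = 0 (j = -6*0 = 0)
v(t, H) = -2 + H*t (v(t, H) = -2 + (H*t + 0) = -2 + H*t)
Z = -301/2 (Z = 2*((-2 + 5/(-4)) - 12*6) = 2*((-2 + 5*(-¼)) - 72) = 2*((-2 - 5/4) - 72) = 2*(-13/4 - 72) = 2*(-301/4) = -301/2 ≈ -150.50)
1/(Z + z) = 1/(-301/2 + 750) = 1/(1199/2) = 2/1199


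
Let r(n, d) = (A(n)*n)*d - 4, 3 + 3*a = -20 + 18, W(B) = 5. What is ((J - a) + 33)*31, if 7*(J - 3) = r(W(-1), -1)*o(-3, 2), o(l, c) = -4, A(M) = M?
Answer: 35309/21 ≈ 1681.4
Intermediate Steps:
a = -5/3 (a = -1 + (-20 + 18)/3 = -1 + (1/3)*(-2) = -1 - 2/3 = -5/3 ≈ -1.6667)
r(n, d) = -4 + d*n**2 (r(n, d) = (n*n)*d - 4 = n**2*d - 4 = d*n**2 - 4 = -4 + d*n**2)
J = 137/7 (J = 3 + ((-4 - 1*5**2)*(-4))/7 = 3 + ((-4 - 1*25)*(-4))/7 = 3 + ((-4 - 25)*(-4))/7 = 3 + (-29*(-4))/7 = 3 + (1/7)*116 = 3 + 116/7 = 137/7 ≈ 19.571)
((J - a) + 33)*31 = ((137/7 - 1*(-5/3)) + 33)*31 = ((137/7 + 5/3) + 33)*31 = (446/21 + 33)*31 = (1139/21)*31 = 35309/21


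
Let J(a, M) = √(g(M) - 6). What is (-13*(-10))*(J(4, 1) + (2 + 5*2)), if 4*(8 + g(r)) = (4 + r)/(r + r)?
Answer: 1560 + 65*I*√214/2 ≈ 1560.0 + 475.43*I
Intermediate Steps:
g(r) = -8 + (4 + r)/(8*r) (g(r) = -8 + ((4 + r)/(r + r))/4 = -8 + ((4 + r)/((2*r)))/4 = -8 + ((4 + r)*(1/(2*r)))/4 = -8 + ((4 + r)/(2*r))/4 = -8 + (4 + r)/(8*r))
J(a, M) = √(-6 + (4 - 63*M)/(8*M)) (J(a, M) = √((4 - 63*M)/(8*M) - 6) = √(-6 + (4 - 63*M)/(8*M)))
(-13*(-10))*(J(4, 1) + (2 + 5*2)) = (-13*(-10))*(√(-222 + 8/1)/4 + (2 + 5*2)) = 130*(√(-222 + 8*1)/4 + (2 + 10)) = 130*(√(-222 + 8)/4 + 12) = 130*(√(-214)/4 + 12) = 130*((I*√214)/4 + 12) = 130*(I*√214/4 + 12) = 130*(12 + I*√214/4) = 1560 + 65*I*√214/2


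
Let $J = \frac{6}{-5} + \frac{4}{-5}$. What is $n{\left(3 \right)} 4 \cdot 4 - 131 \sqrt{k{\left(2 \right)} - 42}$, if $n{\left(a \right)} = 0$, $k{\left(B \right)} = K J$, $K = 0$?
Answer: $- 131 i \sqrt{42} \approx - 848.98 i$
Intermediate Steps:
$J = -2$ ($J = 6 \left(- \frac{1}{5}\right) + 4 \left(- \frac{1}{5}\right) = - \frac{6}{5} - \frac{4}{5} = -2$)
$k{\left(B \right)} = 0$ ($k{\left(B \right)} = 0 \left(-2\right) = 0$)
$n{\left(3 \right)} 4 \cdot 4 - 131 \sqrt{k{\left(2 \right)} - 42} = 0 \cdot 4 \cdot 4 - 131 \sqrt{0 - 42} = 0 \cdot 4 - 131 \sqrt{-42} = 0 - 131 i \sqrt{42} = - 131 i \sqrt{42}$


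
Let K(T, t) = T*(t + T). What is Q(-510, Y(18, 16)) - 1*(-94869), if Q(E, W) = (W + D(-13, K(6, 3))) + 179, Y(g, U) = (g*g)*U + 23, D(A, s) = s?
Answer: 100309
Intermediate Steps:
K(T, t) = T*(T + t)
Y(g, U) = 23 + U*g² (Y(g, U) = g²*U + 23 = U*g² + 23 = 23 + U*g²)
Q(E, W) = 233 + W (Q(E, W) = (W + 6*(6 + 3)) + 179 = (W + 6*9) + 179 = (W + 54) + 179 = (54 + W) + 179 = 233 + W)
Q(-510, Y(18, 16)) - 1*(-94869) = (233 + (23 + 16*18²)) - 1*(-94869) = (233 + (23 + 16*324)) + 94869 = (233 + (23 + 5184)) + 94869 = (233 + 5207) + 94869 = 5440 + 94869 = 100309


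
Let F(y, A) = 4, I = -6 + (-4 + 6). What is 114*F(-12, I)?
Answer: 456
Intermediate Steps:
I = -4 (I = -6 + 2 = -4)
114*F(-12, I) = 114*4 = 456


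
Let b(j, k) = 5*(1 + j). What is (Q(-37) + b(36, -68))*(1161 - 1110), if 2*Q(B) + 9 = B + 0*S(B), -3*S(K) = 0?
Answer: 8262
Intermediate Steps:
b(j, k) = 5 + 5*j
S(K) = 0 (S(K) = -⅓*0 = 0)
Q(B) = -9/2 + B/2 (Q(B) = -9/2 + (B + 0*0)/2 = -9/2 + (B + 0)/2 = -9/2 + B/2)
(Q(-37) + b(36, -68))*(1161 - 1110) = ((-9/2 + (½)*(-37)) + (5 + 5*36))*(1161 - 1110) = ((-9/2 - 37/2) + (5 + 180))*51 = (-23 + 185)*51 = 162*51 = 8262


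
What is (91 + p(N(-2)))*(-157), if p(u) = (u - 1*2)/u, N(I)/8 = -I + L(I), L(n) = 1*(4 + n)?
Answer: -230947/16 ≈ -14434.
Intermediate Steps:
L(n) = 4 + n
N(I) = 32 (N(I) = 8*(-I + (4 + I)) = 8*4 = 32)
p(u) = (-2 + u)/u (p(u) = (u - 2)/u = (-2 + u)/u)
(91 + p(N(-2)))*(-157) = (91 + (-2 + 32)/32)*(-157) = (91 + (1/32)*30)*(-157) = (91 + 15/16)*(-157) = (1471/16)*(-157) = -230947/16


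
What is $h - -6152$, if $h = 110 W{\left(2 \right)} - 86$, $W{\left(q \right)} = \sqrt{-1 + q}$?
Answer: $6176$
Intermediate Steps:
$h = 24$ ($h = 110 \sqrt{-1 + 2} - 86 = 110 \sqrt{1} - 86 = 110 \cdot 1 - 86 = 110 - 86 = 24$)
$h - -6152 = 24 - -6152 = 24 + 6152 = 6176$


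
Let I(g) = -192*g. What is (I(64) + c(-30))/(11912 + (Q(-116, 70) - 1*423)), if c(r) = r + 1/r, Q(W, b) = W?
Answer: -369541/341190 ≈ -1.0831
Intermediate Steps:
(I(64) + c(-30))/(11912 + (Q(-116, 70) - 1*423)) = (-192*64 + (-30 + 1/(-30)))/(11912 + (-116 - 1*423)) = (-12288 + (-30 - 1/30))/(11912 + (-116 - 423)) = (-12288 - 901/30)/(11912 - 539) = -369541/30/11373 = -369541/30*1/11373 = -369541/341190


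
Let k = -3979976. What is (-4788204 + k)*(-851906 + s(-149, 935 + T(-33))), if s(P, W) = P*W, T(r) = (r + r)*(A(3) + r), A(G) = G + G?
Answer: 11019313765020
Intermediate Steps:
A(G) = 2*G
T(r) = 2*r*(6 + r) (T(r) = (r + r)*(2*3 + r) = (2*r)*(6 + r) = 2*r*(6 + r))
(-4788204 + k)*(-851906 + s(-149, 935 + T(-33))) = (-4788204 - 3979976)*(-851906 - 149*(935 + 2*(-33)*(6 - 33))) = -8768180*(-851906 - 149*(935 + 2*(-33)*(-27))) = -8768180*(-851906 - 149*(935 + 1782)) = -8768180*(-851906 - 149*2717) = -8768180*(-851906 - 404833) = -8768180*(-1256739) = 11019313765020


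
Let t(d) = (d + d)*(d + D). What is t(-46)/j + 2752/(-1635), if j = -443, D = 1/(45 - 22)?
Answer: -8131916/724305 ≈ -11.227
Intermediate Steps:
D = 1/23 ≈ 0.043478
t(d) = 2*d*(1/23 + d) (t(d) = (d + d)*(d + 1/23) = (2*d)*(1/23 + d) = 2*d*(1/23 + d))
t(-46)/j + 2752/(-1635) = ((2/23)*(-46)*(1 + 23*(-46)))/(-443) + 2752/(-1635) = ((2/23)*(-46)*(1 - 1058))*(-1/443) + 2752*(-1/1635) = ((2/23)*(-46)*(-1057))*(-1/443) - 2752/1635 = 4228*(-1/443) - 2752/1635 = -4228/443 - 2752/1635 = -8131916/724305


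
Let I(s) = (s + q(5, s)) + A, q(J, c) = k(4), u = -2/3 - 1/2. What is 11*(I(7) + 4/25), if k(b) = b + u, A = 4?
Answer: 23089/150 ≈ 153.93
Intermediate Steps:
u = -7/6 (u = -2*⅓ - 1*½ = -⅔ - ½ = -7/6 ≈ -1.1667)
k(b) = -7/6 + b (k(b) = b - 7/6 = -7/6 + b)
q(J, c) = 17/6 (q(J, c) = -7/6 + 4 = 17/6)
I(s) = 41/6 + s (I(s) = (s + 17/6) + 4 = (17/6 + s) + 4 = 41/6 + s)
11*(I(7) + 4/25) = 11*((41/6 + 7) + 4/25) = 11*(83/6 + 4*(1/25)) = 11*(83/6 + 4/25) = 11*(2099/150) = 23089/150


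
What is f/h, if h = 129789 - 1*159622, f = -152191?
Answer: 152191/29833 ≈ 5.1014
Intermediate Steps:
h = -29833 (h = 129789 - 159622 = -29833)
f/h = -152191/(-29833) = -152191*(-1/29833) = 152191/29833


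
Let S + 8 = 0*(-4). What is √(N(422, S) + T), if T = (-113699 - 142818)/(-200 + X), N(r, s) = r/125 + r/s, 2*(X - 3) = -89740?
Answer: I*√221799613052215/2253350 ≈ 6.6092*I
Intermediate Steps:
X = -44867 (X = 3 + (½)*(-89740) = 3 - 44870 = -44867)
S = -8 (S = -8 + 0*(-4) = -8 + 0 = -8)
N(r, s) = r/125 + r/s (N(r, s) = r*(1/125) + r/s = r/125 + r/s)
T = 256517/45067 (T = (-113699 - 142818)/(-200 - 44867) = -256517/(-45067) = -256517*(-1/45067) = 256517/45067 ≈ 5.6919)
√(N(422, S) + T) = √(((1/125)*422 + 422/(-8)) + 256517/45067) = √((422/125 + 422*(-⅛)) + 256517/45067) = √((422/125 - 211/4) + 256517/45067) = √(-24687/500 + 256517/45067) = √(-984310529/22533500) = I*√221799613052215/2253350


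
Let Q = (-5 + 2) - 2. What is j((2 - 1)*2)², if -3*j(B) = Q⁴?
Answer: 390625/9 ≈ 43403.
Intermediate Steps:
Q = -5 (Q = -3 - 2 = -5)
j(B) = -625/3 (j(B) = -⅓*(-5)⁴ = -⅓*625 = -625/3)
j((2 - 1)*2)² = (-625/3)² = 390625/9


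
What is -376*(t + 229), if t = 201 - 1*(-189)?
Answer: -232744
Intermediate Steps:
t = 390 (t = 201 + 189 = 390)
-376*(t + 229) = -376*(390 + 229) = -376*619 = -232744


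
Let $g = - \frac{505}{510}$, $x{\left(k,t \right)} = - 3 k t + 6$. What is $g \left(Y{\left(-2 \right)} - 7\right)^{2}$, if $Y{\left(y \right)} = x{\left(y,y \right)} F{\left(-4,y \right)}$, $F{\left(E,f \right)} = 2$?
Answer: $- \frac{36461}{102} \approx -357.46$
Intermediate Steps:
$x{\left(k,t \right)} = 6 - 3 k t$ ($x{\left(k,t \right)} = - 3 k t + 6 = 6 - 3 k t$)
$Y{\left(y \right)} = 12 - 6 y^{2}$ ($Y{\left(y \right)} = \left(6 - 3 y y\right) 2 = \left(6 - 3 y^{2}\right) 2 = 12 - 6 y^{2}$)
$g = - \frac{101}{102}$ ($g = \left(-505\right) \frac{1}{510} = - \frac{101}{102} \approx -0.9902$)
$g \left(Y{\left(-2 \right)} - 7\right)^{2} = - \frac{101 \left(\left(12 - 6 \left(-2\right)^{2}\right) - 7\right)^{2}}{102} = - \frac{101 \left(\left(12 - 24\right) - 7\right)^{2}}{102} = - \frac{101 \left(-12 - 7\right)^{2}}{102} = - \frac{101 \left(-19\right)^{2}}{102} = \left(- \frac{101}{102}\right) 361 = - \frac{36461}{102}$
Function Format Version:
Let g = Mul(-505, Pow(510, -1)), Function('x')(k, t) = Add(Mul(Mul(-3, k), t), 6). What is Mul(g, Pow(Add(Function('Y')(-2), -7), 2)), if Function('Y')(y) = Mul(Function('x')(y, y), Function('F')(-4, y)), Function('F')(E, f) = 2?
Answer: Rational(-36461, 102) ≈ -357.46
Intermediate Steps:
Function('x')(k, t) = Add(6, Mul(-3, k, t)) (Function('x')(k, t) = Add(Mul(-3, k, t), 6) = Add(6, Mul(-3, k, t)))
Function('Y')(y) = Add(12, Mul(-6, Pow(y, 2))) (Function('Y')(y) = Mul(Add(6, Mul(-3, y, y)), 2) = Mul(Add(6, Mul(-3, Pow(y, 2))), 2) = Add(12, Mul(-6, Pow(y, 2))))
g = Rational(-101, 102) (g = Mul(-505, Rational(1, 510)) = Rational(-101, 102) ≈ -0.99020)
Mul(g, Pow(Add(Function('Y')(-2), -7), 2)) = Mul(Rational(-101, 102), Pow(Add(Add(12, Mul(-6, Pow(-2, 2))), -7), 2)) = Mul(Rational(-101, 102), Pow(Add(Add(12, Mul(-6, 4)), -7), 2)) = Mul(Rational(-101, 102), Pow(Add(Add(12, -24), -7), 2)) = Mul(Rational(-101, 102), Pow(Add(-12, -7), 2)) = Mul(Rational(-101, 102), Pow(-19, 2)) = Mul(Rational(-101, 102), 361) = Rational(-36461, 102)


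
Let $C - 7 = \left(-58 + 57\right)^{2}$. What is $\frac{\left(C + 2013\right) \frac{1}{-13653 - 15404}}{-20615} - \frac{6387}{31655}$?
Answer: $- \frac{765162649306}{3792332658205} \approx -0.20177$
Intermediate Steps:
$C = 8$ ($C = 7 + \left(-58 + 57\right)^{2} = 7 + \left(-1\right)^{2} = 7 + 1 = 8$)
$\frac{\left(C + 2013\right) \frac{1}{-13653 - 15404}}{-20615} - \frac{6387}{31655} = \frac{\left(8 + 2013\right) \frac{1}{-13653 - 15404}}{-20615} - \frac{6387}{31655} = \frac{2021}{-29057} \left(- \frac{1}{20615}\right) - \frac{6387}{31655} = 2021 \left(- \frac{1}{29057}\right) \left(- \frac{1}{20615}\right) - \frac{6387}{31655} = \left(- \frac{2021}{29057}\right) \left(- \frac{1}{20615}\right) - \frac{6387}{31655} = \frac{2021}{599010055} - \frac{6387}{31655} = - \frac{765162649306}{3792332658205}$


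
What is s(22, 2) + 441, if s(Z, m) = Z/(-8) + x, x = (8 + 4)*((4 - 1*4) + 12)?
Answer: 2329/4 ≈ 582.25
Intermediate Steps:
x = 144 (x = 12*((4 - 4) + 12) = 12*(0 + 12) = 12*12 = 144)
s(Z, m) = 144 - Z/8 (s(Z, m) = Z/(-8) + 144 = -Z/8 + 144 = 144 - Z/8)
s(22, 2) + 441 = (144 - 1/8*22) + 441 = (144 - 11/4) + 441 = 565/4 + 441 = 2329/4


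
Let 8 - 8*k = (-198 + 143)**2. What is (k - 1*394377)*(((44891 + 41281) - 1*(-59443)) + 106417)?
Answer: -99490671632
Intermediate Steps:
k = -3017/8 (k = 1 - (-198 + 143)**2/8 = 1 - 1/8*(-55)**2 = 1 - 1/8*3025 = 1 - 3025/8 = -3017/8 ≈ -377.13)
(k - 1*394377)*(((44891 + 41281) - 1*(-59443)) + 106417) = (-3017/8 - 1*394377)*(((44891 + 41281) - 1*(-59443)) + 106417) = (-3017/8 - 394377)*((86172 + 59443) + 106417) = -3158033*(145615 + 106417)/8 = -3158033/8*252032 = -99490671632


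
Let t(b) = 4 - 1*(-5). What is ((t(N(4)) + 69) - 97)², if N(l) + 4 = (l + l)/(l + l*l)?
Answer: 361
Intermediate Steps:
N(l) = -4 + 2*l/(l + l²) (N(l) = -4 + (l + l)/(l + l*l) = -4 + (2*l)/(l + l²) = -4 + 2*l/(l + l²))
t(b) = 9 (t(b) = 4 + 5 = 9)
((t(N(4)) + 69) - 97)² = ((9 + 69) - 97)² = (78 - 97)² = (-19)² = 361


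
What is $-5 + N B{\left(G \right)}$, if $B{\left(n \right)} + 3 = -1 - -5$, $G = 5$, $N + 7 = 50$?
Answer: $38$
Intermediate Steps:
$N = 43$ ($N = -7 + 50 = 43$)
$B{\left(n \right)} = 1$ ($B{\left(n \right)} = -3 - -4 = -3 + \left(-1 + 5\right) = -3 + 4 = 1$)
$-5 + N B{\left(G \right)} = -5 + 43 \cdot 1 = -5 + 43 = 38$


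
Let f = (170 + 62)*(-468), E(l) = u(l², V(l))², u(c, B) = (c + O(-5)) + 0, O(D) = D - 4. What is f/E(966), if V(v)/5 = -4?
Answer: -12064/96751480401 ≈ -1.2469e-7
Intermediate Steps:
O(D) = -4 + D
V(v) = -20 (V(v) = 5*(-4) = -20)
u(c, B) = -9 + c (u(c, B) = (c + (-4 - 5)) + 0 = (c - 9) + 0 = (-9 + c) + 0 = -9 + c)
E(l) = (-9 + l²)²
f = -108576 (f = 232*(-468) = -108576)
f/E(966) = -108576/(-9 + 966²)² = -108576/(-9 + 933156)² = -108576/(933147²) = -108576/870763323609 = -108576*1/870763323609 = -12064/96751480401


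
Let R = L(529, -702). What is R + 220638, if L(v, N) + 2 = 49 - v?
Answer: 220156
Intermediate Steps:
L(v, N) = 47 - v (L(v, N) = -2 + (49 - v) = 47 - v)
R = -482 (R = 47 - 1*529 = 47 - 529 = -482)
R + 220638 = -482 + 220638 = 220156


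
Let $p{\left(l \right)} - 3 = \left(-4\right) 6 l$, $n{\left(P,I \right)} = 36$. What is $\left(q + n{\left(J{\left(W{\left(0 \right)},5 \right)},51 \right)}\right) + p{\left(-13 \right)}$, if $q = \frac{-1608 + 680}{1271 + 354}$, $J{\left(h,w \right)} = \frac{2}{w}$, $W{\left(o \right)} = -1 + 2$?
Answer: $\frac{569447}{1625} \approx 350.43$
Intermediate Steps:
$W{\left(o \right)} = 1$
$p{\left(l \right)} = 3 - 24 l$ ($p{\left(l \right)} = 3 + \left(-4\right) 6 l = 3 - 24 l$)
$q = - \frac{928}{1625} \approx -0.57108$
$\left(q + n{\left(J{\left(W{\left(0 \right)},5 \right)},51 \right)}\right) + p{\left(-13 \right)} = \left(- \frac{928}{1625} + 36\right) + \left(3 - -312\right) = \frac{57572}{1625} + \left(3 + 312\right) = \frac{57572}{1625} + 315 = \frac{569447}{1625}$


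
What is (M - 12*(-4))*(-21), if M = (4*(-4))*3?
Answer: 0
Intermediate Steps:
M = -48 (M = -16*3 = -48)
(M - 12*(-4))*(-21) = (-48 - 12*(-4))*(-21) = (-48 + 48)*(-21) = 0*(-21) = 0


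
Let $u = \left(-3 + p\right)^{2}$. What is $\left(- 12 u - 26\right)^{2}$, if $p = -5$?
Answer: $630436$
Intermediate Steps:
$u = 64$ ($u = \left(-3 - 5\right)^{2} = \left(-8\right)^{2} = 64$)
$\left(- 12 u - 26\right)^{2} = \left(\left(-12\right) 64 - 26\right)^{2} = \left(-768 + \left(-52 + 26\right)\right)^{2} = \left(-768 - 26\right)^{2} = \left(-794\right)^{2} = 630436$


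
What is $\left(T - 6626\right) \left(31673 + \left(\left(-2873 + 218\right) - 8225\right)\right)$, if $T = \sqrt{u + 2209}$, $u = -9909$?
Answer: $-137774418 + 207930 i \sqrt{77} \approx -1.3777 \cdot 10^{8} + 1.8246 \cdot 10^{6} i$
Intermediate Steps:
$T = 10 i \sqrt{77}$ ($T = \sqrt{-9909 + 2209} = \sqrt{-7700} = 10 i \sqrt{77} \approx 87.75 i$)
$\left(T - 6626\right) \left(31673 + \left(\left(-2873 + 218\right) - 8225\right)\right) = \left(10 i \sqrt{77} - 6626\right) \left(31673 + \left(\left(-2873 + 218\right) - 8225\right)\right) = \left(-6626 + 10 i \sqrt{77}\right) \left(31673 - 10880\right) = \left(-6626 + 10 i \sqrt{77}\right) 20793 = -137774418 + 207930 i \sqrt{77}$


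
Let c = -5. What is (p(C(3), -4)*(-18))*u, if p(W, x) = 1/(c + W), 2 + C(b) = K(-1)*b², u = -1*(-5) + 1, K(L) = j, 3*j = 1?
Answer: 27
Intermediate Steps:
j = ⅓ (j = (⅓)*1 = ⅓ ≈ 0.33333)
K(L) = ⅓
u = 6 (u = 5 + 1 = 6)
C(b) = -2 + b²/3
p(W, x) = 1/(-5 + W)
(p(C(3), -4)*(-18))*u = (-18/(-5 + (-2 + (⅓)*3²)))*6 = (-18/(-5 + (-2 + (⅓)*9)))*6 = (-18/(-5 + (-2 + 3)))*6 = (-18/(-5 + 1))*6 = (-18/(-4))*6 = -¼*(-18)*6 = (9/2)*6 = 27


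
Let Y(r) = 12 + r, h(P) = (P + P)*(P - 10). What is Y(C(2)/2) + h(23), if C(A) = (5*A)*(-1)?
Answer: 605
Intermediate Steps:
C(A) = -5*A
h(P) = 2*P*(-10 + P) (h(P) = (2*P)*(-10 + P) = 2*P*(-10 + P))
Y(C(2)/2) + h(23) = (12 - 5*2/2) + 2*23*(-10 + 23) = (12 - 10*1/2) + 2*23*13 = (12 - 5) + 598 = 7 + 598 = 605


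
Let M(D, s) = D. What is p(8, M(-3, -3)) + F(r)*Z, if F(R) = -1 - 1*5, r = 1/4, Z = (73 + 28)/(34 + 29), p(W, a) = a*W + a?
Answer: -769/21 ≈ -36.619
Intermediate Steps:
p(W, a) = a + W*a (p(W, a) = W*a + a = a + W*a)
Z = 101/63 ≈ 1.6032
r = ¼ ≈ 0.25000
F(R) = -6 (F(R) = -1 - 5 = -6)
p(8, M(-3, -3)) + F(r)*Z = -3*(1 + 8) - 6*101/63 = -3*9 - 202/21 = -27 - 202/21 = -769/21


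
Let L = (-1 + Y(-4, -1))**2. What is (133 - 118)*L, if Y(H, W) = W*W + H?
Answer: 240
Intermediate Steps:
Y(H, W) = H + W**2 (Y(H, W) = W**2 + H = H + W**2)
L = 16 (L = (-1 + (-4 + (-1)**2))**2 = (-1 + (-4 + 1))**2 = (-1 - 3)**2 = (-4)**2 = 16)
(133 - 118)*L = (133 - 118)*16 = 15*16 = 240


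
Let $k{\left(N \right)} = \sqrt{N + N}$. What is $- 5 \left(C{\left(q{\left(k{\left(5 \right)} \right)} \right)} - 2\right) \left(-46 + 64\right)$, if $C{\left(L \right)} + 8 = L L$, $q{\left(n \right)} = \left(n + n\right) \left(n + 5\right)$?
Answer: $-125100 - 36000 \sqrt{10} \approx -2.3894 \cdot 10^{5}$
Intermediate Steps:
$k{\left(N \right)} = \sqrt{2} \sqrt{N}$ ($k{\left(N \right)} = \sqrt{2 N} = \sqrt{2} \sqrt{N}$)
$q{\left(n \right)} = 2 n \left(5 + n\right)$
$C{\left(L \right)} = -8 + L^{2}$ ($C{\left(L \right)} = -8 + L L = -8 + L^{2}$)
$- 5 \left(C{\left(q{\left(k{\left(5 \right)} \right)} \right)} - 2\right) \left(-46 + 64\right) = - 5 \left(\left(-8 + \left(2 \sqrt{2} \sqrt{5} \left(5 + \sqrt{2} \sqrt{5}\right)\right)^{2}\right) - 2\right) \left(-46 + 64\right) = - 5 \left(\left(-8 + \left(2 \sqrt{10} \left(5 + \sqrt{10}\right)\right)^{2}\right) - 2\right) 18 = - 5 \left(\left(-8 + 40 \left(5 + \sqrt{10}\right)^{2}\right) - 2\right) 18 = - 5 \left(-10 + 40 \left(5 + \sqrt{10}\right)^{2}\right) 18 = \left(50 - 200 \left(5 + \sqrt{10}\right)^{2}\right) 18 = 900 - 3600 \left(5 + \sqrt{10}\right)^{2}$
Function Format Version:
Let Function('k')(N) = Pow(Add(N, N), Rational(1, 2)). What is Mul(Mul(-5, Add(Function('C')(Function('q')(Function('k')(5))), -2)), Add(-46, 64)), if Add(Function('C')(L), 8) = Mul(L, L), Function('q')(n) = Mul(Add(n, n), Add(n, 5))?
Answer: Add(-125100, Mul(-36000, Pow(10, Rational(1, 2)))) ≈ -2.3894e+5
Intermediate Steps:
Function('k')(N) = Mul(Pow(2, Rational(1, 2)), Pow(N, Rational(1, 2))) (Function('k')(N) = Pow(Mul(2, N), Rational(1, 2)) = Mul(Pow(2, Rational(1, 2)), Pow(N, Rational(1, 2))))
Function('q')(n) = Mul(2, n, Add(5, n)) (Function('q')(n) = Mul(Mul(2, n), Add(5, n)) = Mul(2, n, Add(5, n)))
Function('C')(L) = Add(-8, Pow(L, 2)) (Function('C')(L) = Add(-8, Mul(L, L)) = Add(-8, Pow(L, 2)))
Mul(Mul(-5, Add(Function('C')(Function('q')(Function('k')(5))), -2)), Add(-46, 64)) = Mul(Mul(-5, Add(Add(-8, Pow(Mul(2, Mul(Pow(2, Rational(1, 2)), Pow(5, Rational(1, 2))), Add(5, Mul(Pow(2, Rational(1, 2)), Pow(5, Rational(1, 2))))), 2)), -2)), Add(-46, 64)) = Mul(Mul(-5, Add(Add(-8, Pow(Mul(2, Pow(10, Rational(1, 2)), Add(5, Pow(10, Rational(1, 2)))), 2)), -2)), 18) = Mul(Mul(-5, Add(Add(-8, Mul(40, Pow(Add(5, Pow(10, Rational(1, 2))), 2))), -2)), 18) = Mul(Mul(-5, Add(-10, Mul(40, Pow(Add(5, Pow(10, Rational(1, 2))), 2)))), 18) = Mul(Add(50, Mul(-200, Pow(Add(5, Pow(10, Rational(1, 2))), 2))), 18) = Add(900, Mul(-3600, Pow(Add(5, Pow(10, Rational(1, 2))), 2)))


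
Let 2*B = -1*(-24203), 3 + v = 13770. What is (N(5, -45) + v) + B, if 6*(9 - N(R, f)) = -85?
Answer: 77675/3 ≈ 25892.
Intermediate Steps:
N(R, f) = 139/6 (N(R, f) = 9 - 1/6*(-85) = 9 + 85/6 = 139/6)
v = 13767 (v = -3 + 13770 = 13767)
B = 24203/2 (B = (-1*(-24203))/2 = (1/2)*24203 = 24203/2 ≈ 12102.)
(N(5, -45) + v) + B = (139/6 + 13767) + 24203/2 = 82741/6 + 24203/2 = 77675/3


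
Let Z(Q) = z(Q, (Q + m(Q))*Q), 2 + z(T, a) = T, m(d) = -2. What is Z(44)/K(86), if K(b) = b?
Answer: 21/43 ≈ 0.48837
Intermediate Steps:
z(T, a) = -2 + T
Z(Q) = -2 + Q
Z(44)/K(86) = (-2 + 44)/86 = 42*(1/86) = 21/43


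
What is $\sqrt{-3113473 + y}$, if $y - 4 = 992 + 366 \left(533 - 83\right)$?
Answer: $i \sqrt{2947777} \approx 1716.9 i$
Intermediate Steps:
$y = 165696$ ($y = 4 + \left(992 + 366 \left(533 - 83\right)\right) = 4 + \left(992 + 366 \cdot 450\right) = 4 + \left(992 + 164700\right) = 4 + 165692 = 165696$)
$\sqrt{-3113473 + y} = \sqrt{-3113473 + 165696} = \sqrt{-2947777} = i \sqrt{2947777}$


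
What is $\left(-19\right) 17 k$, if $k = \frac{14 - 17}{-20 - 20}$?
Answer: $- \frac{969}{40} \approx -24.225$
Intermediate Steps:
$k = \frac{3}{40}$ ($k = - \frac{3}{-40} = \left(-3\right) \left(- \frac{1}{40}\right) = \frac{3}{40} \approx 0.075$)
$\left(-19\right) 17 k = \left(-19\right) 17 \cdot \frac{3}{40} = \left(-323\right) \frac{3}{40} = - \frac{969}{40}$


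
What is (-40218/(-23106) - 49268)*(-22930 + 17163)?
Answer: 1094140412955/3851 ≈ 2.8412e+8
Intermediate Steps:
(-40218/(-23106) - 49268)*(-22930 + 17163) = (-40218*(-1/23106) - 49268)*(-5767) = (6703/3851 - 49268)*(-5767) = -189724365/3851*(-5767) = 1094140412955/3851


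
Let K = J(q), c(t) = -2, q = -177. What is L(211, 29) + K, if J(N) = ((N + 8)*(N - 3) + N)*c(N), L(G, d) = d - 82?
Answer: -60539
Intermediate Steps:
L(G, d) = -82 + d
J(N) = -2*N - 2*(-3 + N)*(8 + N) (J(N) = ((N + 8)*(N - 3) + N)*(-2) = ((8 + N)*(-3 + N) + N)*(-2) = ((-3 + N)*(8 + N) + N)*(-2) = (N + (-3 + N)*(8 + N))*(-2) = -2*N - 2*(-3 + N)*(8 + N))
K = -60486 (K = 48 - 12*(-177) - 2*(-177)**2 = 48 + 2124 - 2*31329 = 48 + 2124 - 62658 = -60486)
L(211, 29) + K = (-82 + 29) - 60486 = -53 - 60486 = -60539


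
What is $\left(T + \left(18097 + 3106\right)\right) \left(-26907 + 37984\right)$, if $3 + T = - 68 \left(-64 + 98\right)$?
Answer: $209222376$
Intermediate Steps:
$T = -2315$ ($T = -3 - 68 \left(-64 + 98\right) = -3 - 2312 = -2315$)
$\left(T + \left(18097 + 3106\right)\right) \left(-26907 + 37984\right) = \left(-2315 + \left(18097 + 3106\right)\right) \left(-26907 + 37984\right) = \left(-2315 + 21203\right) 11077 = 18888 \cdot 11077 = 209222376$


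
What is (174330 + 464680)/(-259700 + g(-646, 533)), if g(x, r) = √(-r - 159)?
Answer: -41487724250/16861022673 - 319505*I*√173/16861022673 ≈ -2.4606 - 0.00024924*I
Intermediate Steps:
g(x, r) = √(-159 - r)
(174330 + 464680)/(-259700 + g(-646, 533)) = (174330 + 464680)/(-259700 + √(-159 - 1*533)) = 639010/(-259700 + √(-159 - 533)) = 639010/(-259700 + √(-692)) = 639010/(-259700 + 2*I*√173)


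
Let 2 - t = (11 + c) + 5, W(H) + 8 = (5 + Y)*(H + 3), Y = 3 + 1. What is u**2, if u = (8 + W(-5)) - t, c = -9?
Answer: 169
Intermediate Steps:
Y = 4
W(H) = 19 + 9*H (W(H) = -8 + (5 + 4)*(H + 3) = -8 + 9*(3 + H) = -8 + (27 + 9*H) = 19 + 9*H)
t = -5 (t = 2 - ((11 - 9) + 5) = 2 - (2 + 5) = 2 - 1*7 = 2 - 7 = -5)
u = -13 (u = (8 + (19 + 9*(-5))) - 1*(-5) = (8 + (19 - 45)) + 5 = (8 - 26) + 5 = -18 + 5 = -13)
u**2 = (-13)**2 = 169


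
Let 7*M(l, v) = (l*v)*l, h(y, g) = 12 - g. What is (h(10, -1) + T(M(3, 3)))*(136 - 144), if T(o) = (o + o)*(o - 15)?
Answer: 28600/49 ≈ 583.67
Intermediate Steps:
M(l, v) = v*l**2/7 (M(l, v) = ((l*v)*l)/7 = (v*l**2)/7 = v*l**2/7)
T(o) = 2*o*(-15 + o) (T(o) = (2*o)*(-15 + o) = 2*o*(-15 + o))
(h(10, -1) + T(M(3, 3)))*(136 - 144) = ((12 - 1*(-1)) + 2*((1/7)*3*3**2)*(-15 + (1/7)*3*3**2))*(136 - 144) = ((12 + 1) + 2*((1/7)*3*9)*(-15 + (1/7)*3*9))*(-8) = (13 + 2*(27/7)*(-15 + 27/7))*(-8) = (13 + 2*(27/7)*(-78/7))*(-8) = (13 - 4212/49)*(-8) = -3575/49*(-8) = 28600/49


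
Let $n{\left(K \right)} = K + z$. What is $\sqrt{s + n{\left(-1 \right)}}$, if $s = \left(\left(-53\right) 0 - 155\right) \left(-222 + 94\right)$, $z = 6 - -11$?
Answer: $4 \sqrt{1241} \approx 140.91$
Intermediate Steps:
$z = 17$ ($z = 6 + 11 = 17$)
$n{\left(K \right)} = 17 + K$ ($n{\left(K \right)} = K + 17 = 17 + K$)
$s = 19840$ ($s = \left(0 - 155\right) \left(-128\right) = \left(-155\right) \left(-128\right) = 19840$)
$\sqrt{s + n{\left(-1 \right)}} = \sqrt{19840 + \left(17 - 1\right)} = \sqrt{19840 + 16} = \sqrt{19856} = 4 \sqrt{1241}$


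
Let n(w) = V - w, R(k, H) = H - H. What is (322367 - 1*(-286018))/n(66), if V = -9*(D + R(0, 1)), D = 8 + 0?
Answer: -202795/46 ≈ -4408.6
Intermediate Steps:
R(k, H) = 0
D = 8
V = -72 (V = -9*(8 + 0) = -9*8 = -72)
n(w) = -72 - w
(322367 - 1*(-286018))/n(66) = (322367 - 1*(-286018))/(-72 - 1*66) = (322367 + 286018)/(-72 - 66) = 608385/(-138) = 608385*(-1/138) = -202795/46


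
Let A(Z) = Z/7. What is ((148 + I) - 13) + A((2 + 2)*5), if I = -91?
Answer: 328/7 ≈ 46.857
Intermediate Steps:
A(Z) = Z/7 (A(Z) = Z*(⅐) = Z/7)
((148 + I) - 13) + A((2 + 2)*5) = ((148 - 91) - 13) + ((2 + 2)*5)/7 = (57 - 13) + (4*5)/7 = 44 + (⅐)*20 = 44 + 20/7 = 328/7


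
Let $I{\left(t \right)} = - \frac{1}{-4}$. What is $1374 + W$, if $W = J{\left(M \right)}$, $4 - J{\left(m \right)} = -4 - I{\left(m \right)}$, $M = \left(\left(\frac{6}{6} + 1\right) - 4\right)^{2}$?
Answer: $\frac{5529}{4} \approx 1382.3$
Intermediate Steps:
$M = 4$ ($M = \left(\left(6 \cdot \frac{1}{6} + 1\right) - 4\right)^{2} = \left(\left(1 + 1\right) - 4\right)^{2} = \left(2 - 4\right)^{2} = \left(-2\right)^{2} = 4$)
$I{\left(t \right)} = \frac{1}{4}$ ($I{\left(t \right)} = \left(-1\right) \left(- \frac{1}{4}\right) = \frac{1}{4}$)
$J{\left(m \right)} = \frac{33}{4}$ ($J{\left(m \right)} = 4 - \left(-4 - \frac{1}{4}\right) = 4 - - \frac{17}{4} = 4 + \frac{17}{4} = \frac{33}{4}$)
$W = \frac{33}{4} \approx 8.25$
$1374 + W = 1374 + \frac{33}{4} = \frac{5529}{4}$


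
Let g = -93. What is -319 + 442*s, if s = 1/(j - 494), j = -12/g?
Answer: -2448796/7655 ≈ -319.90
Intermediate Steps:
j = 4/31 (j = -12/(-93) = -12*(-1/93) = 4/31 ≈ 0.12903)
s = -31/15310 (s = 1/(4/31 - 494) = 1/(-15310/31) = -31/15310 ≈ -0.0020248)
-319 + 442*s = -319 + 442*(-31/15310) = -319 - 6851/7655 = -2448796/7655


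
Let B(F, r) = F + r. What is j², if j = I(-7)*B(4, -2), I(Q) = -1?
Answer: 4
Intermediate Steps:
j = -2 (j = -(4 - 2) = -1*2 = -2)
j² = (-2)² = 4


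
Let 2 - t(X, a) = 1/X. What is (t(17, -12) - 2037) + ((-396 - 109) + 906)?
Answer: -27779/17 ≈ -1634.1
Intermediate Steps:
t(X, a) = 2 - 1/X
(t(17, -12) - 2037) + ((-396 - 109) + 906) = ((2 - 1/17) - 2037) + ((-396 - 109) + 906) = ((2 - 1*1/17) - 2037) + (-505 + 906) = ((2 - 1/17) - 2037) + 401 = (33/17 - 2037) + 401 = -34596/17 + 401 = -27779/17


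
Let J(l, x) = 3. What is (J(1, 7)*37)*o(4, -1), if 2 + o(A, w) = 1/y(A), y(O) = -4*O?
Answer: -3663/16 ≈ -228.94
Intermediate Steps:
o(A, w) = -2 - 1/(4*A) (o(A, w) = -2 + 1/(-4*A) = -2 - 1/(4*A))
(J(1, 7)*37)*o(4, -1) = (3*37)*(-2 - ¼/4) = 111*(-2 - ¼*¼) = 111*(-2 - 1/16) = 111*(-33/16) = -3663/16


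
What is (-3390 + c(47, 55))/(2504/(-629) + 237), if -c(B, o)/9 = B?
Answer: -2398377/146569 ≈ -16.363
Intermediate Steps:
c(B, o) = -9*B
(-3390 + c(47, 55))/(2504/(-629) + 237) = (-3390 - 9*47)/(2504/(-629) + 237) = (-3390 - 423)/(2504*(-1/629) + 237) = -3813/(-2504/629 + 237) = -3813/146569/629 = -3813*629/146569 = -2398377/146569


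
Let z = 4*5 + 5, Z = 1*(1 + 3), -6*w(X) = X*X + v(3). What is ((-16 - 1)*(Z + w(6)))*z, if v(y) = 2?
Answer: 2975/3 ≈ 991.67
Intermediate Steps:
w(X) = -⅓ - X²/6 (w(X) = -(X*X + 2)/6 = -(X² + 2)/6 = -(2 + X²)/6 = -⅓ - X²/6)
Z = 4 (Z = 1*4 = 4)
z = 25 (z = 20 + 5 = 25)
((-16 - 1)*(Z + w(6)))*z = ((-16 - 1)*(4 + (-⅓ - ⅙*6²)))*25 = -17*(4 + (-⅓ - ⅙*36))*25 = -17*(4 + (-⅓ - 6))*25 = -17*(4 - 19/3)*25 = -17*(-7/3)*25 = (119/3)*25 = 2975/3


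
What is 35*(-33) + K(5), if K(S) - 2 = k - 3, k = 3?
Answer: -1153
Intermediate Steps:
K(S) = 2 (K(S) = 2 + (3 - 3) = 2 + 0 = 2)
35*(-33) + K(5) = 35*(-33) + 2 = -1155 + 2 = -1153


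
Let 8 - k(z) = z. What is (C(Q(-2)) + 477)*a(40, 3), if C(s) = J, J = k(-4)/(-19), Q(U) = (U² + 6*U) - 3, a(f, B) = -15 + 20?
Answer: 45255/19 ≈ 2381.8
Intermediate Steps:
a(f, B) = 5
k(z) = 8 - z
Q(U) = -3 + U² + 6*U
J = -12/19 (J = (8 - 1*(-4))/(-19) = (8 + 4)*(-1/19) = 12*(-1/19) = -12/19 ≈ -0.63158)
C(s) = -12/19
(C(Q(-2)) + 477)*a(40, 3) = (-12/19 + 477)*5 = (9051/19)*5 = 45255/19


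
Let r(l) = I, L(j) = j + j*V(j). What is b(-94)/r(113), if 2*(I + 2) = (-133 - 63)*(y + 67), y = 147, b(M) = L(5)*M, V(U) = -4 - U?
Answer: -1880/10487 ≈ -0.17927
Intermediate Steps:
L(j) = j + j*(-4 - j)
b(M) = -40*M (b(M) = (-1*5*(3 + 5))*M = (-1*5*8)*M = -40*M)
I = -20974 (I = -2 + ((-133 - 63)*(147 + 67))/2 = -2 + (-196*214)/2 = -2 + (1/2)*(-41944) = -2 - 20972 = -20974)
r(l) = -20974
b(-94)/r(113) = -40*(-94)/(-20974) = 3760*(-1/20974) = -1880/10487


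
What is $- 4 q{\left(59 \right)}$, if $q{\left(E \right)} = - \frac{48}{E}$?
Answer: $\frac{192}{59} \approx 3.2542$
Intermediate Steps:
$- 4 q{\left(59 \right)} = - 4 \left(- \frac{48}{59}\right) = - 4 \left(\left(-48\right) \frac{1}{59}\right) = \left(-4\right) \left(- \frac{48}{59}\right) = \frac{192}{59}$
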